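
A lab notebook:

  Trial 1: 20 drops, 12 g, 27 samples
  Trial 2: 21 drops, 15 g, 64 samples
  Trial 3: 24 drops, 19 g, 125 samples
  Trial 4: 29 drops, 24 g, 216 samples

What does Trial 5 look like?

36 drops, 30 g, 343 samples

Drops: differences are 1, 3, 5, … (increasing by 2 each time); 20, 21, 24, 29 → 36.
G: 12, 15, 19, 24 → 30 (differences are 3, 4, 5, … (increasing by 1 each time)).
For the samples, perfect cubes: 3³, 4³, 5³, …: 27, 64, 125, 216 → 343.
Combining the parts gives 36 drops, 30 g, 343 samples.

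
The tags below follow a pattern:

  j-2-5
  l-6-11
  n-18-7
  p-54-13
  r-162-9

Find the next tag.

Letter — letters move forward 2 places in the alphabet: j, l, n, p, r → t.
Second component goes 2, 6, 18, 54, 162 → 486 (×3 each step).
Third component — alternating steps +6, −4, +6, −4, …: 5, 11, 7, 13, 9 → 15.
Combining the parts gives t-486-15.

t-486-15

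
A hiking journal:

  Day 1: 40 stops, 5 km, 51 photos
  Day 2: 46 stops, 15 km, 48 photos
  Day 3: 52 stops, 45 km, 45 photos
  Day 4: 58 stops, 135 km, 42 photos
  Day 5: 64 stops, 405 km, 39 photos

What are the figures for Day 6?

70 stops, 1215 km, 36 photos

For the stops, +6 each step: 40, 46, 52, 58, 64 → 70.
Km: 5, 15, 45, 135, 405 → 1215 (×3 each step).
Photos: −3 each step; 51, 48, 45, 42, 39 → 36.
Combining the parts gives 70 stops, 1215 km, 36 photos.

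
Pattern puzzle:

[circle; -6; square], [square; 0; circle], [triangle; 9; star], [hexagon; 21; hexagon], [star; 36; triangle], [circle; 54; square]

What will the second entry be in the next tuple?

Second entry: differences are 6, 9, 12, … (increasing by 3 each time), so -6, 0, 9, 21, 36, 54 → 75.

75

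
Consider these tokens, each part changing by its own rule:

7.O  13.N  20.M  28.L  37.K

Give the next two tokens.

First component: 7, 13, 20, 28, 37 → 47 → 58 (differences are 6, 7, 8, … (increasing by 1 each time)).
Letter goes O, N, M, L, K → J → I (letters move back 1 place in the alphabet).
So the next two tokens are 47.J and 58.I.

47.J then 58.I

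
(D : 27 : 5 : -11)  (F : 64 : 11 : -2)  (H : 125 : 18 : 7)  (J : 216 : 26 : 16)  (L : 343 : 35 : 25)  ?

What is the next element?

(N : 512 : 45 : 34)

Letter goes D, F, H, J, L → N (letters move forward 2 places in the alphabet).
Second component goes 27, 64, 125, 216, 343 → 512 (perfect cubes: 3³, 4³, 5³, …).
For the third component, differences are 6, 7, 8, … (increasing by 1 each time): 5, 11, 18, 26, 35 → 45.
For the fourth component, +9 each step: -11, -2, 7, 16, 25 → 34.
So the next element is (N : 512 : 45 : 34).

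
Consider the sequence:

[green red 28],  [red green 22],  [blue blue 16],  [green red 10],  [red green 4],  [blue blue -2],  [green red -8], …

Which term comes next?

First colour: repeats green → red → blue, so green, red, blue, green, red, blue, green → red.
For the second colour, repeats red → green → blue: red, green, blue, red, green, blue, red → green.
Third coordinate goes 28, 22, 16, 10, 4, -2, -8 → -14 (−6 each step).
Putting it together: [red green -14].

[red green -14]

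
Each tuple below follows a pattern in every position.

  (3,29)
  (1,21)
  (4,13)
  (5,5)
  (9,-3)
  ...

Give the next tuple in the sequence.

First value: each term is the sum of the two before it, so 3, 1, 4, 5, 9 → 14.
Second value goes 29, 21, 13, 5, -3 → -11 (−8 each step).
Putting it together: (14,-11).

(14,-11)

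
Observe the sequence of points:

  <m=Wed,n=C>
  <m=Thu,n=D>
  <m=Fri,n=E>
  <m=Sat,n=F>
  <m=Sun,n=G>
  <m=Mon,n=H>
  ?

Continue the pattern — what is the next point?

M — runs through the weekdays Mon→Sun: Wed, Thu, Fri, Sat, Sun, Mon → Tue.
N: letters move forward 1 place in the alphabet, so C, D, E, F, G, H → I.
So the next point is <m=Tue,n=I>.

<m=Tue,n=I>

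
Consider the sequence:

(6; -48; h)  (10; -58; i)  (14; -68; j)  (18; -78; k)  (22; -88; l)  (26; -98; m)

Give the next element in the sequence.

For the first entry, +4 each step: 6, 10, 14, 18, 22, 26 → 30.
Second entry — −10 each step: -48, -58, -68, -78, -88, -98 → -108.
Letter: letters move forward 1 place in the alphabet; h, i, j, k, l, m → n.
Putting it together: (30; -108; n).

(30; -108; n)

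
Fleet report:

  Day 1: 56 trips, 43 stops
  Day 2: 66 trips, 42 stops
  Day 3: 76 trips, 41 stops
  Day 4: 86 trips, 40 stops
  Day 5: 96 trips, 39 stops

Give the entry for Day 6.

106 trips, 38 stops

For the trips, +10 each step: 56, 66, 76, 86, 96 → 106.
Stops: 43, 42, 41, 40, 39 → 38 (−1 each step).
Putting it together: 106 trips, 38 stops.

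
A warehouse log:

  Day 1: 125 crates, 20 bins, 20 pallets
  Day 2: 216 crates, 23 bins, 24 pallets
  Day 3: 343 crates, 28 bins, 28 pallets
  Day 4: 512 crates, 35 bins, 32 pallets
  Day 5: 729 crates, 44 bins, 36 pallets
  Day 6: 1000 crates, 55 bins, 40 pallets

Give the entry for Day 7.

1331 crates, 68 bins, 44 pallets

Crates: perfect cubes: 5³, 6³, 7³, …; 125, 216, 343, 512, 729, 1000 → 1331.
Bins — differences are 3, 5, 7, … (increasing by 2 each time): 20, 23, 28, 35, 44, 55 → 68.
Pallets goes 20, 24, 28, 32, 36, 40 → 44 (+4 each step).
Combining the parts gives 1331 crates, 68 bins, 44 pallets.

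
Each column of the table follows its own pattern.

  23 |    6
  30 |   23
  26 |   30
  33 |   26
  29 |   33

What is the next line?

First component goes 23, 30, 26, 33, 29 → 36 (alternating steps +7, −4, +7, −4, …).
Second component — always the previous value of the first component: 6, 23, 30, 26, 33 → 29.
So the next line is 36  29.

36  29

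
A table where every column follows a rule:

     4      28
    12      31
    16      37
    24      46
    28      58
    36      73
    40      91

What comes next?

48  112

First component: 4, 12, 16, 24, 28, 36, 40 → 48 (alternating steps +8, +4, +8, +4, …).
Second component — differences are 3, 6, 9, … (increasing by 3 each time): 28, 31, 37, 46, 58, 73, 91 → 112.
Putting it together: 48  112.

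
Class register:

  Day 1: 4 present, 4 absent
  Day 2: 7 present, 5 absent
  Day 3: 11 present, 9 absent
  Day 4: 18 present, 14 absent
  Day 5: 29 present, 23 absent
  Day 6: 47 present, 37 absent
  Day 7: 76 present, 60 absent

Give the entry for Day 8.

Present: each term is the sum of the two before it; 4, 7, 11, 18, 29, 47, 76 → 123.
Absent — each term is the sum of the two before it: 4, 5, 9, 14, 23, 37, 60 → 97.
Combining the parts gives 123 present, 97 absent.

123 present, 97 absent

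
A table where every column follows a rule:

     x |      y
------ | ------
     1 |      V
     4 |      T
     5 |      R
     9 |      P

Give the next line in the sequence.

14  N

Column x — each term is the sum of the two before it: 1, 4, 5, 9 → 14.
For the column y, letters move back 2 places in the alphabet: V, T, R, P → N.
Putting it together: 14  N.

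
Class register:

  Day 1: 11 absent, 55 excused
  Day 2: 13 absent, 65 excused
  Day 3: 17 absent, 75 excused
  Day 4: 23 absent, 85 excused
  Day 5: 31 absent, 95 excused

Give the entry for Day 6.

41 absent, 105 excused

Absent: differences are 2, 4, 6, … (increasing by 2 each time), so 11, 13, 17, 23, 31 → 41.
For the excused, +10 each step: 55, 65, 75, 85, 95 → 105.
Putting it together: 41 absent, 105 excused.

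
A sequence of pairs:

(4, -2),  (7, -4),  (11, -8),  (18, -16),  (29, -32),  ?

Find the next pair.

(47, -64)

First value: each term is the sum of the two before it, so 4, 7, 11, 18, 29 → 47.
Second value goes -2, -4, -8, -16, -32 → -64 (×2 each step).
Putting it together: (47, -64).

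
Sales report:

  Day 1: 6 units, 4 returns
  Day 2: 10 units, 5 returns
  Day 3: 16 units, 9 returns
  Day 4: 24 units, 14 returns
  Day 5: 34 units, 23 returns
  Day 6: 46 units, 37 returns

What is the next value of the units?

Units: 6, 10, 16, 24, 34, 46 → 60 (differences are 4, 6, 8, … (increasing by 2 each time)).

60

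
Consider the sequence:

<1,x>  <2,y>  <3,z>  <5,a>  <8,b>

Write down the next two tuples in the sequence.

For the first component, each term is the sum of the two before it: 1, 2, 3, 5, 8 → 13 → 21.
Letter goes x, y, z, a, b → c → d (letters move forward 1 place in the alphabet, wrapping Z→A).
Putting the parts together: <13,c> and then <21,d>.

<13,c>, <21,d>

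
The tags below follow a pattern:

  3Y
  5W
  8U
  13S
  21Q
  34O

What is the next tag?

55M

First component: each term is the sum of the two before it; 3, 5, 8, 13, 21, 34 → 55.
For the letter, letters move back 2 places in the alphabet: Y, W, U, S, Q, O → M.
Putting it together: 55M.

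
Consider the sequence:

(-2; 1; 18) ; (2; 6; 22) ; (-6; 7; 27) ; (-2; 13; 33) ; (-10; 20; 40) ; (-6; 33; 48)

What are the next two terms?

(-14; 53; 57), (-10; 86; 67)

First entry goes -2, 2, -6, -2, -10, -6 → -14 → -10 (alternating steps +4, −8, +4, −8, …).
Second entry — each term is the sum of the two before it: 1, 6, 7, 13, 20, 33 → 53 → 86.
Third entry: 18, 22, 27, 33, 40, 48 → 57 → 67 (differences are 4, 5, 6, … (increasing by 1 each time)).
Putting the parts together: (-14; 53; 57) and then (-10; 86; 67).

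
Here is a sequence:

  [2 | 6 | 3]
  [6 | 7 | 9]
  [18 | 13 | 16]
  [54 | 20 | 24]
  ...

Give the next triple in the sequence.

First entry goes 2, 6, 18, 54 → 162 (×3 each step).
Second entry: 6, 7, 13, 20 → 33 (each term is the sum of the two before it).
Third entry: differences are 6, 7, 8, … (increasing by 1 each time); 3, 9, 16, 24 → 33.
So the next triple is [162 | 33 | 33].

[162 | 33 | 33]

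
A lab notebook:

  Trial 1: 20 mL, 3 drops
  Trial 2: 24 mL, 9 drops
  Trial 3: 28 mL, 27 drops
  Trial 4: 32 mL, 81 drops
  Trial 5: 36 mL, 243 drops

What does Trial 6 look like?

40 mL, 729 drops

ML — +4 each step: 20, 24, 28, 32, 36 → 40.
Drops: ×3 each step, so 3, 9, 27, 81, 243 → 729.
So the next row is 40 mL, 729 drops.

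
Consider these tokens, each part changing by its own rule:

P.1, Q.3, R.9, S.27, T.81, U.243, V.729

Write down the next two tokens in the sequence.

W.2187 then X.6561

For the letter, letters move forward 1 place in the alphabet: P, Q, R, S, T, U, V → W → X.
Second component — ×3 each step: 1, 3, 9, 27, 81, 243, 729 → 2187 → 6561.
So the next two tokens are W.2187 and X.6561.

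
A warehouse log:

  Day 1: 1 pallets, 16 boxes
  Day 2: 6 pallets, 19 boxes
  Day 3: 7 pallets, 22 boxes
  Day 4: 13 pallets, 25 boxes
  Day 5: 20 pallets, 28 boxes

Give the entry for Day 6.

33 pallets, 31 boxes

Pallets — each term is the sum of the two before it: 1, 6, 7, 13, 20 → 33.
For the boxes, +3 each step: 16, 19, 22, 25, 28 → 31.
So the next record is 33 pallets, 31 boxes.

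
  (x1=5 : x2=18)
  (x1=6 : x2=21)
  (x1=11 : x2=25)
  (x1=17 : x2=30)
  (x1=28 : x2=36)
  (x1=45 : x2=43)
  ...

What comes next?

(x1=73 : x2=51)

X1: 5, 6, 11, 17, 28, 45 → 73 (each term is the sum of the two before it).
X2: differences are 3, 4, 5, … (increasing by 1 each time); 18, 21, 25, 30, 36, 43 → 51.
So the next element is (x1=73 : x2=51).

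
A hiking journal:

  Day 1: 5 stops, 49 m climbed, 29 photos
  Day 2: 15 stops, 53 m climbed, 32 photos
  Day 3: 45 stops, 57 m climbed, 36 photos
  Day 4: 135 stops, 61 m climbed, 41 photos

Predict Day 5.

405 stops, 65 m climbed, 47 photos

Stops: 5, 15, 45, 135 → 405 (×3 each step).
M climbed goes 49, 53, 57, 61 → 65 (+4 each step).
Photos: 29, 32, 36, 41 → 47 (differences are 3, 4, 5, … (increasing by 1 each time)).
Combining the parts gives 405 stops, 65 m climbed, 47 photos.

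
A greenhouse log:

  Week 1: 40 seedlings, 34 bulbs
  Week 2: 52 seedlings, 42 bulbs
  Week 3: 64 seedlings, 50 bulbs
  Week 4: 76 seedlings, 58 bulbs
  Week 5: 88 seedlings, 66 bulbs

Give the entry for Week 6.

For the seedlings, +12 each step: 40, 52, 64, 76, 88 → 100.
Bulbs: +8 each step, so 34, 42, 50, 58, 66 → 74.
So the next line is 100 seedlings, 74 bulbs.

100 seedlings, 74 bulbs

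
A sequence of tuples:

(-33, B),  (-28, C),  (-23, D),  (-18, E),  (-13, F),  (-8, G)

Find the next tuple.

(-3, H)

First part — +5 each step: -33, -28, -23, -18, -13, -8 → -3.
Letter: B, C, D, E, F, G → H (letters move forward 1 place in the alphabet).
Putting it together: (-3, H).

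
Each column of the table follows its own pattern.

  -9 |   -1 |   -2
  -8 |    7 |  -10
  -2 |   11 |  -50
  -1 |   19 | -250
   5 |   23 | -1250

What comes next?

6  31  -6250

First component: alternating steps +1, +6, +1, +6, …; -9, -8, -2, -1, 5 → 6.
Second component: alternating steps +8, +4, +8, +4, …, so -1, 7, 11, 19, 23 → 31.
Third component — ×5 each step: -2, -10, -50, -250, -1250 → -6250.
Combining the parts gives 6  31  -6250.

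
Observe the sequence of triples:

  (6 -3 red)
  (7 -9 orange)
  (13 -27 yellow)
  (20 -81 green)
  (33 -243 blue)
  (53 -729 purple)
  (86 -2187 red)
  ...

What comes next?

First component — each term is the sum of the two before it: 6, 7, 13, 20, 33, 53, 86 → 139.
For the second component, ×3 each step: -3, -9, -27, -81, -243, -729, -2187 → -6561.
Colour: repeats red → orange → yellow → green → blue → purple; red, orange, yellow, green, blue, purple, red → orange.
So the next triple is (139 -6561 orange).

(139 -6561 orange)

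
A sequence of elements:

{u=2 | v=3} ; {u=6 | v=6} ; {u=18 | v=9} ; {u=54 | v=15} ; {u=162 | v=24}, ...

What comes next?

U goes 2, 6, 18, 54, 162 → 486 (×3 each step).
V goes 3, 6, 9, 15, 24 → 39 (each term is the sum of the two before it).
So the next element is {u=486 | v=39}.

{u=486 | v=39}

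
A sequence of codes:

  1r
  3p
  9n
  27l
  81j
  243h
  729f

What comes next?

First component: ×3 each step; 1, 3, 9, 27, 81, 243, 729 → 2187.
Letter — letters move back 2 places in the alphabet: r, p, n, l, j, h, f → d.
Combining the parts gives 2187d.

2187d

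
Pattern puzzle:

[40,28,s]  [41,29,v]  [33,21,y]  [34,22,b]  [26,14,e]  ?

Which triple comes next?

[27,15,h]

First part: 40, 41, 33, 34, 26 → 27 (alternating steps +1, −8, +1, −8, …).
Second part: 28, 29, 21, 22, 14 → 15 (always 12 less than the first part).
Letter: letters move forward 3 places in the alphabet, wrapping Z→A; s, v, y, b, e → h.
So the next triple is [27,15,h].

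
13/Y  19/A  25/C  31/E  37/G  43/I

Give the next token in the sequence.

49/K

First component goes 13, 19, 25, 31, 37, 43 → 49 (+6 each step).
Letter: Y, A, C, E, G, I → K (letters move forward 2 places in the alphabet, wrapping Z→A).
Combining the parts gives 49/K.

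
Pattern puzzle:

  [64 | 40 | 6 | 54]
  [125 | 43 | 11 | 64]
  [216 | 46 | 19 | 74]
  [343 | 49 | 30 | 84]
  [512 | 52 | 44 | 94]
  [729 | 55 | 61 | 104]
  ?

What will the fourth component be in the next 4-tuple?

First component — perfect cubes: 4³, 5³, 6³, …: 64, 125, 216, 343, 512, 729 → 1000.
Second component: +3 each step; 40, 43, 46, 49, 52, 55 → 58.
Third component: differences are 5, 8, 11, … (increasing by 3 each time); 6, 11, 19, 30, 44, 61 → 81.
Fourth component — +10 each step: 54, 64, 74, 84, 94, 104 → 114.

114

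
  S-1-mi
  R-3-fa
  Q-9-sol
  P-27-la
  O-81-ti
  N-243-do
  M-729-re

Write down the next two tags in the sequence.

L-2187-mi, K-6561-fa

Letter: letters move back 1 place in the alphabet; S, R, Q, P, O, N, M → L → K.
Second component: 1, 3, 9, 27, 81, 243, 729 → 2187 → 6561 (×3 each step).
Note: mi, fa, sol, la, ti, do, re → mi → fa (runs through the solfège scale do→ti).
Putting the parts together: L-2187-mi and then K-6561-fa.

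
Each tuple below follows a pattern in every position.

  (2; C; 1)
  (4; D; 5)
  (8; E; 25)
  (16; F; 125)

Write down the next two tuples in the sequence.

(32; G; 625), (64; H; 3125)

First entry: 2, 4, 8, 16 → 32 → 64 (×2 each step).
Letter: C, D, E, F → G → H (letters move forward 1 place in the alphabet).
Third entry: 1, 5, 25, 125 → 625 → 3125 (×5 each step).
Putting the parts together: (32; G; 625) and then (64; H; 3125).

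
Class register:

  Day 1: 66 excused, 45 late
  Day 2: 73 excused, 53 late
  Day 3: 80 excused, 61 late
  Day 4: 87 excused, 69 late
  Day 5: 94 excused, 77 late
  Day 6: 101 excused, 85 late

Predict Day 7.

Excused goes 66, 73, 80, 87, 94, 101 → 108 (+7 each step).
For the late, +8 each step: 45, 53, 61, 69, 77, 85 → 93.
Putting it together: 108 excused, 93 late.

108 excused, 93 late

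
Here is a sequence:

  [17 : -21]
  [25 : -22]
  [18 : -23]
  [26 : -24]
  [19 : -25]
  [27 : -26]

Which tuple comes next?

[20 : -27]

First value — alternating steps +8, −7, +8, −7, …: 17, 25, 18, 26, 19, 27 → 20.
For the second value, −1 each step: -21, -22, -23, -24, -25, -26 → -27.
Combining the parts gives [20 : -27].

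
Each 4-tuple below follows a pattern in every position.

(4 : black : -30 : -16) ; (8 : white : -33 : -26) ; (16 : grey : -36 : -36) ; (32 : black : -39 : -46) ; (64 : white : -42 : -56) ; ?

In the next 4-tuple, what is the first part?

First part goes 4, 8, 16, 32, 64 → 128 (×2 each step).

128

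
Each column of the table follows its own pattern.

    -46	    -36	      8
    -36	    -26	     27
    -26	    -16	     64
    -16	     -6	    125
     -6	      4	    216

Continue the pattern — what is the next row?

First component: +10 each step, so -46, -36, -26, -16, -6 → 4.
Second component: +10 each step, so -36, -26, -16, -6, 4 → 14.
Third component: perfect cubes: 2³, 3³, 4³, …, so 8, 27, 64, 125, 216 → 343.
Putting it together: 4  14  343.

4  14  343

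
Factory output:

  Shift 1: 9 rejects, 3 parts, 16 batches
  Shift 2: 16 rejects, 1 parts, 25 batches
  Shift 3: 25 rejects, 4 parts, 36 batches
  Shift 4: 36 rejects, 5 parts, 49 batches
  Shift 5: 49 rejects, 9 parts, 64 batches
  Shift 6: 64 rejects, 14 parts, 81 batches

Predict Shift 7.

Rejects: 9, 16, 25, 36, 49, 64 → 81 (perfect squares: 3², 4², 5², …).
Parts: each term is the sum of the two before it, so 3, 1, 4, 5, 9, 14 → 23.
Batches: 16, 25, 36, 49, 64, 81 → 100 (perfect squares: 4², 5², 6², …).
Combining the parts gives 81 rejects, 23 parts, 100 batches.

81 rejects, 23 parts, 100 batches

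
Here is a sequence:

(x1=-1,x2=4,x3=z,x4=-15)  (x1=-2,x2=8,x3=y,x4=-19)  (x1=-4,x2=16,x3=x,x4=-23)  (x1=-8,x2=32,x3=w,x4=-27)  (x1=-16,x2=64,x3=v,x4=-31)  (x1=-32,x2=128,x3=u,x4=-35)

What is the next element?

X1 goes -1, -2, -4, -8, -16, -32 → -64 (×2 each step).
X2: ×2 each step, so 4, 8, 16, 32, 64, 128 → 256.
X3: letters move back 1 place in the alphabet, so z, y, x, w, v, u → t.
For the x4, −4 each step: -15, -19, -23, -27, -31, -35 → -39.
So the next element is (x1=-64,x2=256,x3=t,x4=-39).

(x1=-64,x2=256,x3=t,x4=-39)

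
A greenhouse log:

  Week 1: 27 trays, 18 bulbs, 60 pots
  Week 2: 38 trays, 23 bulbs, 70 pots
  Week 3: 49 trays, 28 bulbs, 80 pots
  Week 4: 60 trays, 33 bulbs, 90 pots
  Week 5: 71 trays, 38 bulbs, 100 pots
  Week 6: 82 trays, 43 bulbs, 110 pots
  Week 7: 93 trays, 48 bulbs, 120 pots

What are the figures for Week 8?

For the trays, +11 each step: 27, 38, 49, 60, 71, 82, 93 → 104.
Bulbs: +5 each step; 18, 23, 28, 33, 38, 43, 48 → 53.
Pots — +10 each step: 60, 70, 80, 90, 100, 110, 120 → 130.
Putting it together: 104 trays, 53 bulbs, 130 pots.

104 trays, 53 bulbs, 130 pots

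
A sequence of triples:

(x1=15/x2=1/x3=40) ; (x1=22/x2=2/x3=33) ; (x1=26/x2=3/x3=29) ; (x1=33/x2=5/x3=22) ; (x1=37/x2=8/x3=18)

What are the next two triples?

X1: 15, 22, 26, 33, 37 → 44 → 48 (alternating steps +7, +4, +7, +4, …).
X2 — each term is the sum of the two before it: 1, 2, 3, 5, 8 → 13 → 21.
X3 goes 40, 33, 29, 22, 18 → 11 → 7 (together with the x1 always sums to 55).
Putting the parts together: (x1=44/x2=13/x3=11) and then (x1=48/x2=21/x3=7).

(x1=44/x2=13/x3=11), (x1=48/x2=21/x3=7)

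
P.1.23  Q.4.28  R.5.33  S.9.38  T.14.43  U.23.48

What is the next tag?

For the letter, letters move forward 1 place in the alphabet: P, Q, R, S, T, U → V.
Second component: each term is the sum of the two before it; 1, 4, 5, 9, 14, 23 → 37.
Third component — +5 each step: 23, 28, 33, 38, 43, 48 → 53.
Putting it together: V.37.53.

V.37.53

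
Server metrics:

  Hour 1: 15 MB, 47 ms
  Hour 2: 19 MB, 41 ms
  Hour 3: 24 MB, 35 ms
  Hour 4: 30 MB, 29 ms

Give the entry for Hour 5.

37 MB, 23 ms

For the MB, differences are 4, 5, 6, … (increasing by 1 each time): 15, 19, 24, 30 → 37.
Ms: 47, 41, 35, 29 → 23 (−6 each step).
Putting it together: 37 MB, 23 ms.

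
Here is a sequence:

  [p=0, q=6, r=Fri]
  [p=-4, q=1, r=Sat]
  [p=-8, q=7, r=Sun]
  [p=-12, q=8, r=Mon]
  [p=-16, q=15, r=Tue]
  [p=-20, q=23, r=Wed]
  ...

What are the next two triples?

P: −4 each step, so 0, -4, -8, -12, -16, -20 → -24 → -28.
Q: 6, 1, 7, 8, 15, 23 → 38 → 61 (each term is the sum of the two before it).
R: runs through the weekdays Mon→Sun; Fri, Sat, Sun, Mon, Tue, Wed → Thu → Fri.
Putting the parts together: [p=-24, q=38, r=Thu] and then [p=-28, q=61, r=Fri].

[p=-24, q=38, r=Thu], [p=-28, q=61, r=Fri]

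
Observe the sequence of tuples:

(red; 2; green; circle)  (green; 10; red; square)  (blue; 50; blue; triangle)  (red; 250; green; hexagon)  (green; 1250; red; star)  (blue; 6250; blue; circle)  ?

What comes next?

(red; 31250; green; square)

First colour: red, green, blue, red, green, blue → red (repeats red → green → blue).
Second entry: ×5 each step, so 2, 10, 50, 250, 1250, 6250 → 31250.
Second colour: repeats green → red → blue; green, red, blue, green, red, blue → green.
Shape goes circle, square, triangle, hexagon, star, circle → square (repeats circle → square → triangle → hexagon → star).
So the next tuple is (red; 31250; green; square).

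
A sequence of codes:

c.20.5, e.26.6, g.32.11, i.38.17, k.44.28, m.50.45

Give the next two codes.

o.56.73 then q.62.118

Letter: letters move forward 2 places in the alphabet, so c, e, g, i, k, m → o → q.
Second component: +6 each step; 20, 26, 32, 38, 44, 50 → 56 → 62.
Third component goes 5, 6, 11, 17, 28, 45 → 73 → 118 (each term is the sum of the two before it).
So the next two codes are o.56.73 and q.62.118.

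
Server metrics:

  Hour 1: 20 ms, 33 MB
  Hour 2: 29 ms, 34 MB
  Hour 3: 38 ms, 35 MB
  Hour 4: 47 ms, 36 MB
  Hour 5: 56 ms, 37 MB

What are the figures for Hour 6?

Ms: +9 each step; 20, 29, 38, 47, 56 → 65.
For the MB, +1 each step: 33, 34, 35, 36, 37 → 38.
So the next row is 65 ms, 38 MB.

65 ms, 38 MB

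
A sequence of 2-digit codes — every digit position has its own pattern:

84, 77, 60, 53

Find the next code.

First digit: −1 each step, mod 10, so 8, 7, 6, 5 → 4.
Second digit — +3 each step, mod 10: 4, 7, 0, 3 → 6.
So the next code is 46.

46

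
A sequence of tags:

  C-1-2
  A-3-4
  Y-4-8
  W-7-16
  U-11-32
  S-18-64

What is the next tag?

Q-29-128

Letter — letters move back 2 places in the alphabet, wrapping A→Z: C, A, Y, W, U, S → Q.
Second component — each term is the sum of the two before it: 1, 3, 4, 7, 11, 18 → 29.
Third component — ×2 each step: 2, 4, 8, 16, 32, 64 → 128.
So the next tag is Q-29-128.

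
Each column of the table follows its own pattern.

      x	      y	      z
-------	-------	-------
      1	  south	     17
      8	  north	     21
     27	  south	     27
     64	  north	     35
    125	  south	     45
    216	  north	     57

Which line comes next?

Column x goes 1, 8, 27, 64, 125, 216 → 343 (perfect cubes: 1³, 2³, 3³, …).
Column y goes south, north, south, north, south, north → south (alternates south ↔ north).
Column z: differences are 4, 6, 8, … (increasing by 2 each time), so 17, 21, 27, 35, 45, 57 → 71.
Combining the parts gives 343  south  71.

343  south  71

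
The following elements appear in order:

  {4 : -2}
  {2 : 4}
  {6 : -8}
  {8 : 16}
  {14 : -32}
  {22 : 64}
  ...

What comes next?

First part: each term is the sum of the two before it; 4, 2, 6, 8, 14, 22 → 36.
Second part: ×(-2) each step; -2, 4, -8, 16, -32, 64 → -128.
Combining the parts gives {36 : -128}.

{36 : -128}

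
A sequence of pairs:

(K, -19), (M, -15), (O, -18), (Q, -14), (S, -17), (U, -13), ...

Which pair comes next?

(W, -16)

Letter: K, M, O, Q, S, U → W (letters move forward 2 places in the alphabet).
Second slot goes -19, -15, -18, -14, -17, -13 → -16 (alternating steps +4, −3, +4, −3, …).
Combining the parts gives (W, -16).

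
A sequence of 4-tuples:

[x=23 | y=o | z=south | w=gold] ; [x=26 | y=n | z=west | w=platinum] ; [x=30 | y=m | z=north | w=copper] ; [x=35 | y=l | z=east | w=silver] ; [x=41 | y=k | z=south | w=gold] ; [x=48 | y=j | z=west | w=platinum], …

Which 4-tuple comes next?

X: 23, 26, 30, 35, 41, 48 → 56 (differences are 3, 4, 5, … (increasing by 1 each time)).
Y — letters move back 1 place in the alphabet: o, n, m, l, k, j → i.
Z: repeats south → west → north → east; south, west, north, east, south, west → north.
For the w, repeats gold → platinum → copper → silver: gold, platinum, copper, silver, gold, platinum → copper.
Combining the parts gives [x=56 | y=i | z=north | w=copper].

[x=56 | y=i | z=north | w=copper]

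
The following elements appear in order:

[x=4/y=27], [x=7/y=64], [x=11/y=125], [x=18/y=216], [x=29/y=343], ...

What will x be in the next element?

47

X: each term is the sum of the two before it; 4, 7, 11, 18, 29 → 47.
Y: 27, 64, 125, 216, 343 → 512 (perfect cubes: 3³, 4³, 5³, …).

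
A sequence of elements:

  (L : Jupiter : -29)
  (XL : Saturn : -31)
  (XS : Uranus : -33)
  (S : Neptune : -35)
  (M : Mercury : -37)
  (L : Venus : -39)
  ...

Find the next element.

(XL : Earth : -41)

Size goes L, XL, XS, S, M, L → XL (repeats L → XL → XS → S → M).
Planet: runs through the planets Mercury→Neptune; Jupiter, Saturn, Uranus, Neptune, Mercury, Venus → Earth.
Third value: −2 each step; -29, -31, -33, -35, -37, -39 → -41.
So the next element is (XL : Earth : -41).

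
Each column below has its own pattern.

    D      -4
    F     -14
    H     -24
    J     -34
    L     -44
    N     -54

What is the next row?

P  -64

For the letter, letters move forward 2 places in the alphabet: D, F, H, J, L, N → P.
Second component: −10 each step, so -4, -14, -24, -34, -44, -54 → -64.
Putting it together: P  -64.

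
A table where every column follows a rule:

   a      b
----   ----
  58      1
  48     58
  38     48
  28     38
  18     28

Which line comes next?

8  18

Column a: −10 each step, so 58, 48, 38, 28, 18 → 8.
Column b: 1, 58, 48, 38, 28 → 18 (always the previous value of the column a).
So the next line is 8  18.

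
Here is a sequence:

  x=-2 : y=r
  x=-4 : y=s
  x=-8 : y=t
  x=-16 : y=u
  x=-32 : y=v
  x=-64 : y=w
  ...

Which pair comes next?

For the x, ×2 each step: -2, -4, -8, -16, -32, -64 → -128.
Y — letters move forward 1 place in the alphabet: r, s, t, u, v, w → x.
So the next pair is x=-128 : y=x.

x=-128 : y=x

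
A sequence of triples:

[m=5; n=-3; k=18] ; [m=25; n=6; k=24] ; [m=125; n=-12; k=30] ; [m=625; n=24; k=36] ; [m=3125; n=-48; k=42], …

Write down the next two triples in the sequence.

[m=15625; n=96; k=48], [m=78125; n=-192; k=54]

M: ×5 each step; 5, 25, 125, 625, 3125 → 15625 → 78125.
N goes -3, 6, -12, 24, -48 → 96 → -192 (×(-2) each step).
K goes 18, 24, 30, 36, 42 → 48 → 54 (+6 each step).
Putting the parts together: [m=15625; n=96; k=48] and then [m=78125; n=-192; k=54].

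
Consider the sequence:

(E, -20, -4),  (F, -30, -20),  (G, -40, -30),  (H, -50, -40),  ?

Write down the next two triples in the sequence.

(I, -60, -50), (J, -70, -60)

Letter: E, F, G, H → I → J (letters move forward 1 place in the alphabet).
Second slot goes -20, -30, -40, -50 → -60 → -70 (−10 each step).
Third slot: -4, -20, -30, -40 → -50 → -60 (always the previous value of the second slot).
Putting the parts together: (I, -60, -50) and then (J, -70, -60).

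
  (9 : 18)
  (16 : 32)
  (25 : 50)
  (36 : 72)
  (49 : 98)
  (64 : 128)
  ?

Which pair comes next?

For the first component, perfect squares: 3², 4², 5², …: 9, 16, 25, 36, 49, 64 → 81.
For the second component, always 2 × the first component: 18, 32, 50, 72, 98, 128 → 162.
So the next pair is (81 : 162).

(81 : 162)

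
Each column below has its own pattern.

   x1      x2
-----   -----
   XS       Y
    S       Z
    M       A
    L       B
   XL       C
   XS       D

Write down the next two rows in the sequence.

S  E; M  F

Column x1: repeats XS → S → M → L → XL, so XS, S, M, L, XL, XS → S → M.
Column x2 goes Y, Z, A, B, C, D → E → F (letters move forward 1 place in the alphabet, wrapping Z→A).
So the next two rows are S  E and M  F.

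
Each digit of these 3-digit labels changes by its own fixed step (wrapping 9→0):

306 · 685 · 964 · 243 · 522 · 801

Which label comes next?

First digit: +3 each step, mod 10; 3, 6, 9, 2, 5, 8 → 1.
Second digit: −2 each step, mod 10, so 0, 8, 6, 4, 2, 0 → 8.
For the third digit, −1 each step, mod 10: 6, 5, 4, 3, 2, 1 → 0.
Putting it together: 180.

180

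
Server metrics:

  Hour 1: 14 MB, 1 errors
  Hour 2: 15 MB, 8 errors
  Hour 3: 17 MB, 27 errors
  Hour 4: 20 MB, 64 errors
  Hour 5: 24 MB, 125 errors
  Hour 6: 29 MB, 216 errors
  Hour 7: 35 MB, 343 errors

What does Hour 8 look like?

MB: differences are 1, 2, 3, … (increasing by 1 each time); 14, 15, 17, 20, 24, 29, 35 → 42.
Errors: perfect cubes: 1³, 2³, 3³, …, so 1, 8, 27, 64, 125, 216, 343 → 512.
Putting it together: 42 MB, 512 errors.

42 MB, 512 errors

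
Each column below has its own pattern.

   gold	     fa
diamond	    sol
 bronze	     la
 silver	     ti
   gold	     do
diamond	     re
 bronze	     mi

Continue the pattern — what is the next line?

silver  fa

Rank: repeats gold → diamond → bronze → silver, so gold, diamond, bronze, silver, gold, diamond, bronze → silver.
Note: runs through the solfège scale do→ti; fa, sol, la, ti, do, re, mi → fa.
Combining the parts gives silver  fa.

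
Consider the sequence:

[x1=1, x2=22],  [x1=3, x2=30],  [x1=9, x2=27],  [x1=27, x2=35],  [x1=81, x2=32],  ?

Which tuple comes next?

[x1=243, x2=40]

X1 — ×3 each step: 1, 3, 9, 27, 81 → 243.
X2: alternating steps +8, −3, +8, −3, …, so 22, 30, 27, 35, 32 → 40.
So the next tuple is [x1=243, x2=40].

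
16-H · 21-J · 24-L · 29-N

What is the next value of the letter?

P

First component: 16, 21, 24, 29 → 32 (alternating steps +5, +3, +5, +3, …).
Letter: letters move forward 2 places in the alphabet, so H, J, L, N → P.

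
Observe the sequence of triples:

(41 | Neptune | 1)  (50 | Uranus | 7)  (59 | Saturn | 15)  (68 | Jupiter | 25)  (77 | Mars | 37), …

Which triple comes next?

(86 | Earth | 51)

First coordinate goes 41, 50, 59, 68, 77 → 86 (+9 each step).
Planet goes Neptune, Uranus, Saturn, Jupiter, Mars → Earth (runs backward through the planets Mercury→Neptune).
Third coordinate goes 1, 7, 15, 25, 37 → 51 (differences are 6, 8, 10, … (increasing by 2 each time)).
Combining the parts gives (86 | Earth | 51).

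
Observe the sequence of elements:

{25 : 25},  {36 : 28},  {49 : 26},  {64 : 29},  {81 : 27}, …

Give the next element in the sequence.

{100 : 30}

For the first part, perfect squares: 5², 6², 7², …: 25, 36, 49, 64, 81 → 100.
Second part — alternating steps +3, −2, +3, −2, …: 25, 28, 26, 29, 27 → 30.
Putting it together: {100 : 30}.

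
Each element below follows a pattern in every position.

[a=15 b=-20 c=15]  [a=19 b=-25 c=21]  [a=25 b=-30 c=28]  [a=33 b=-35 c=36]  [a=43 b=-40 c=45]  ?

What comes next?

A: differences are 4, 6, 8, … (increasing by 2 each time); 15, 19, 25, 33, 43 → 55.
For the b, −5 each step: -20, -25, -30, -35, -40 → -45.
For the c, differences are 6, 7, 8, … (increasing by 1 each time): 15, 21, 28, 36, 45 → 55.
Combining the parts gives [a=55 b=-45 c=55].

[a=55 b=-45 c=55]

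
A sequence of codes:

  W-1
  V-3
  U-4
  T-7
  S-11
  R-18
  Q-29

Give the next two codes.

For the letter, letters move back 1 place in the alphabet: W, V, U, T, S, R, Q → P → O.
Second component: 1, 3, 4, 7, 11, 18, 29 → 47 → 76 (each term is the sum of the two before it).
So the next two codes are P-47 and O-76.

P-47, O-76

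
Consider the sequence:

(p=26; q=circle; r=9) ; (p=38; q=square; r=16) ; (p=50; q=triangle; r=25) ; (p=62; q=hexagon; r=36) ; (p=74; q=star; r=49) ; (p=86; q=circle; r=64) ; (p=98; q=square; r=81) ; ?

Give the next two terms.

(p=110; q=triangle; r=100), (p=122; q=hexagon; r=121)

For the p, +12 each step: 26, 38, 50, 62, 74, 86, 98 → 110 → 122.
Q — repeats circle → square → triangle → hexagon → star: circle, square, triangle, hexagon, star, circle, square → triangle → hexagon.
R: perfect squares: 3², 4², 5², …; 9, 16, 25, 36, 49, 64, 81 → 100 → 121.
Putting the parts together: (p=110; q=triangle; r=100) and then (p=122; q=hexagon; r=121).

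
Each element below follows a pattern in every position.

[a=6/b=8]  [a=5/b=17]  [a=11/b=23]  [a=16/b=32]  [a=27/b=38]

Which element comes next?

A: 6, 5, 11, 16, 27 → 43 (each term is the sum of the two before it).
B: alternating steps +9, +6, +9, +6, …, so 8, 17, 23, 32, 38 → 47.
So the next element is [a=43/b=47].

[a=43/b=47]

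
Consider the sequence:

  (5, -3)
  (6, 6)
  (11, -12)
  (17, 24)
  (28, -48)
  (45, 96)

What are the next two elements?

(73, -192), (118, 384)

First entry goes 5, 6, 11, 17, 28, 45 → 73 → 118 (each term is the sum of the two before it).
For the second entry, ×(-2) each step: -3, 6, -12, 24, -48, 96 → -192 → 384.
So the next two elements are (73, -192) and (118, 384).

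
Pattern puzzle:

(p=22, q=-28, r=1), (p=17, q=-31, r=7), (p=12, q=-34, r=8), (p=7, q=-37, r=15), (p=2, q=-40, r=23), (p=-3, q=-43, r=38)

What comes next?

P: −5 each step; 22, 17, 12, 7, 2, -3 → -8.
Q goes -28, -31, -34, -37, -40, -43 → -46 (−3 each step).
R — each term is the sum of the two before it: 1, 7, 8, 15, 23, 38 → 61.
Combining the parts gives (p=-8, q=-46, r=61).

(p=-8, q=-46, r=61)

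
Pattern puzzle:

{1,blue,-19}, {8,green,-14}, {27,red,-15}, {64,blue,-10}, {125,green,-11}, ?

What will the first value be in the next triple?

216

First value: perfect cubes: 1³, 2³, 3³, …; 1, 8, 27, 64, 125 → 216.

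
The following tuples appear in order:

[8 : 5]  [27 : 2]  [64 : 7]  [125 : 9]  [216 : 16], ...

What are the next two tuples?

First coordinate: perfect cubes: 2³, 3³, 4³, …; 8, 27, 64, 125, 216 → 343 → 512.
Second coordinate: each term is the sum of the two before it; 5, 2, 7, 9, 16 → 25 → 41.
Putting the parts together: [343 : 25] and then [512 : 41].

[343 : 25], [512 : 41]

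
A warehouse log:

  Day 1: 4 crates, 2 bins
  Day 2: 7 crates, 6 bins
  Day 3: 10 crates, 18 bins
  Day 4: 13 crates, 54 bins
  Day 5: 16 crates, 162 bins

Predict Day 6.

19 crates, 486 bins

Crates goes 4, 7, 10, 13, 16 → 19 (+3 each step).
Bins goes 2, 6, 18, 54, 162 → 486 (×3 each step).
Putting it together: 19 crates, 486 bins.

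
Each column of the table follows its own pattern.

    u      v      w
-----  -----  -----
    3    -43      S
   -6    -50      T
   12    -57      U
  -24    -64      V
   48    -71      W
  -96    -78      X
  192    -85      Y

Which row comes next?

Column u: 3, -6, 12, -24, 48, -96, 192 → -384 (×(-2) each step).
For the column v, −7 each step: -43, -50, -57, -64, -71, -78, -85 → -92.
Column w goes S, T, U, V, W, X, Y → Z (letters move forward 1 place in the alphabet).
Combining the parts gives -384  -92  Z.

-384  -92  Z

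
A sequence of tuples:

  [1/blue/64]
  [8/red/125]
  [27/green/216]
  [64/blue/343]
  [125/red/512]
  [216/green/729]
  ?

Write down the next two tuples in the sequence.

First value goes 1, 8, 27, 64, 125, 216 → 343 → 512 (perfect cubes: 1³, 2³, 3³, …).
For the colour, repeats blue → red → green: blue, red, green, blue, red, green → blue → red.
Third value — perfect cubes: 4³, 5³, 6³, …: 64, 125, 216, 343, 512, 729 → 1000 → 1331.
So the next two tuples are [343/blue/1000] and [512/red/1331].

[343/blue/1000], [512/red/1331]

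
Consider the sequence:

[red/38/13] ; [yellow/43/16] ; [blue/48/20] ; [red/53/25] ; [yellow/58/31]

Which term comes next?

[blue/63/38]

Colour: red, yellow, blue, red, yellow → blue (repeats red → yellow → blue).
Second coordinate: 38, 43, 48, 53, 58 → 63 (+5 each step).
For the third coordinate, differences are 3, 4, 5, … (increasing by 1 each time): 13, 16, 20, 25, 31 → 38.
Combining the parts gives [blue/63/38].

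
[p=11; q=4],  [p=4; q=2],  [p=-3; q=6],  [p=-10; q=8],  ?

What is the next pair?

[p=-17; q=14]

P: 11, 4, -3, -10 → -17 (−7 each step).
Q: each term is the sum of the two before it, so 4, 2, 6, 8 → 14.
Putting it together: [p=-17; q=14].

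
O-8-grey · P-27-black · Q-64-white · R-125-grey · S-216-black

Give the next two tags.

T-343-white, U-512-grey

Letter goes O, P, Q, R, S → T → U (letters move forward 1 place in the alphabet).
Second component: perfect cubes: 2³, 3³, 4³, …, so 8, 27, 64, 125, 216 → 343 → 512.
Shade: repeats grey → black → white, so grey, black, white, grey, black → white → grey.
So the next two tags are T-343-white and U-512-grey.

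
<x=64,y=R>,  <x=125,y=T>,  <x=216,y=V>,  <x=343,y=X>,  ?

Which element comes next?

<x=512,y=Z>

For the x, perfect cubes: 4³, 5³, 6³, …: 64, 125, 216, 343 → 512.
Y: letters move forward 2 places in the alphabet; R, T, V, X → Z.
Combining the parts gives <x=512,y=Z>.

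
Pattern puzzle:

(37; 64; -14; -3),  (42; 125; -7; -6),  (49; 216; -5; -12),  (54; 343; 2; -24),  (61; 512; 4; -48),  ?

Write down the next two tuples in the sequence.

(66; 729; 11; -96), (73; 1000; 13; -192)

For the first coordinate, alternating steps +5, +7, +5, +7, …: 37, 42, 49, 54, 61 → 66 → 73.
Second coordinate: 64, 125, 216, 343, 512 → 729 → 1000 (perfect cubes: 4³, 5³, 6³, …).
Third coordinate: alternating steps +7, +2, +7, +2, …; -14, -7, -5, 2, 4 → 11 → 13.
Fourth coordinate — ×2 each step: -3, -6, -12, -24, -48 → -96 → -192.
Putting the parts together: (66; 729; 11; -96) and then (73; 1000; 13; -192).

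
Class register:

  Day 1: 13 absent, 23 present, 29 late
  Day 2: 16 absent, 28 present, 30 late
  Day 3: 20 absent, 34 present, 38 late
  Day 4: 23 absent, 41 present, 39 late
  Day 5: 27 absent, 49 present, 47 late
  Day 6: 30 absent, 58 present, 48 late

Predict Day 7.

34 absent, 68 present, 56 late

For the absent, alternating steps +3, +4, +3, +4, …: 13, 16, 20, 23, 27, 30 → 34.
Present: 23, 28, 34, 41, 49, 58 → 68 (differences are 5, 6, 7, … (increasing by 1 each time)).
Late: alternating steps +1, +8, +1, +8, …; 29, 30, 38, 39, 47, 48 → 56.
Combining the parts gives 34 absent, 68 present, 56 late.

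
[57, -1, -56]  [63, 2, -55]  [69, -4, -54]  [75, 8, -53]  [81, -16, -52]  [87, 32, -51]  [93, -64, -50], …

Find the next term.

[99, 128, -49]

First slot: 57, 63, 69, 75, 81, 87, 93 → 99 (+6 each step).
Second slot goes -1, 2, -4, 8, -16, 32, -64 → 128 (×(-2) each step).
Third slot: +1 each step, so -56, -55, -54, -53, -52, -51, -50 → -49.
Putting it together: [99, 128, -49].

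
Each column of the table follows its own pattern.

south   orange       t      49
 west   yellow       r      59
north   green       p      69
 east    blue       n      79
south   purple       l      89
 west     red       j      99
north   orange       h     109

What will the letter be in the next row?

Direction — repeats south → west → north → east: south, west, north, east, south, west, north → east.
Colour goes orange, yellow, green, blue, purple, red, orange → yellow (repeats orange → yellow → green → blue → purple → red).
Letter: letters move back 2 places in the alphabet, so t, r, p, n, l, j, h → f.
Fourth component: +10 each step, so 49, 59, 69, 79, 89, 99, 109 → 119.

f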